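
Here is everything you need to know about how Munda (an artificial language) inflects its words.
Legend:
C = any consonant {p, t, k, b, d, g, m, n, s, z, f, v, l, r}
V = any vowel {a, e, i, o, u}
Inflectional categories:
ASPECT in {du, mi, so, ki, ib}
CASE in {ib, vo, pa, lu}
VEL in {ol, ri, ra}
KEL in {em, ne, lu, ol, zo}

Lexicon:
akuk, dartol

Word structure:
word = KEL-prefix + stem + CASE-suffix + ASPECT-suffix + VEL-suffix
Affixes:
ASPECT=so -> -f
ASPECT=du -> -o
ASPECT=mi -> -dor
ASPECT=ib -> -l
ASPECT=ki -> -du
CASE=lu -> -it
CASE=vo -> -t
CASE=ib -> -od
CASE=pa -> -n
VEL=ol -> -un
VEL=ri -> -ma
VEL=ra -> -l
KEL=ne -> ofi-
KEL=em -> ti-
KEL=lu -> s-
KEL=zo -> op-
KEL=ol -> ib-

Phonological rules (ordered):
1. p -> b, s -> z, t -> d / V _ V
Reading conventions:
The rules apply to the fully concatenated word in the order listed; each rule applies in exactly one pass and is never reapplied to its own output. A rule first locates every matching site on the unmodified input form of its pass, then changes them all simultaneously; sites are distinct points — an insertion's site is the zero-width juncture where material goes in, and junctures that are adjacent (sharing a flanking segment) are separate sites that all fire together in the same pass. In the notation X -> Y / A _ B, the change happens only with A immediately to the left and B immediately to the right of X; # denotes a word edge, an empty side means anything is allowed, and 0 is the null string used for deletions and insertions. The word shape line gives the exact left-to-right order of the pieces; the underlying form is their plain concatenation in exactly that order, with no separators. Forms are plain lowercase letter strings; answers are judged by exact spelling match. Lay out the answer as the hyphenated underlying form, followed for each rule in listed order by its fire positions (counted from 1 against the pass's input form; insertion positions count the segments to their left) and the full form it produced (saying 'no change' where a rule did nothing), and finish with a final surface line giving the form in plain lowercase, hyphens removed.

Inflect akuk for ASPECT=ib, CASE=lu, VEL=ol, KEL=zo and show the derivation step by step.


underlying: op-akuk-it-l-un
1. p -> b, s -> z, t -> d / V _ V: fires at position(s) 2: obakukitlun
surface: obakukitlun


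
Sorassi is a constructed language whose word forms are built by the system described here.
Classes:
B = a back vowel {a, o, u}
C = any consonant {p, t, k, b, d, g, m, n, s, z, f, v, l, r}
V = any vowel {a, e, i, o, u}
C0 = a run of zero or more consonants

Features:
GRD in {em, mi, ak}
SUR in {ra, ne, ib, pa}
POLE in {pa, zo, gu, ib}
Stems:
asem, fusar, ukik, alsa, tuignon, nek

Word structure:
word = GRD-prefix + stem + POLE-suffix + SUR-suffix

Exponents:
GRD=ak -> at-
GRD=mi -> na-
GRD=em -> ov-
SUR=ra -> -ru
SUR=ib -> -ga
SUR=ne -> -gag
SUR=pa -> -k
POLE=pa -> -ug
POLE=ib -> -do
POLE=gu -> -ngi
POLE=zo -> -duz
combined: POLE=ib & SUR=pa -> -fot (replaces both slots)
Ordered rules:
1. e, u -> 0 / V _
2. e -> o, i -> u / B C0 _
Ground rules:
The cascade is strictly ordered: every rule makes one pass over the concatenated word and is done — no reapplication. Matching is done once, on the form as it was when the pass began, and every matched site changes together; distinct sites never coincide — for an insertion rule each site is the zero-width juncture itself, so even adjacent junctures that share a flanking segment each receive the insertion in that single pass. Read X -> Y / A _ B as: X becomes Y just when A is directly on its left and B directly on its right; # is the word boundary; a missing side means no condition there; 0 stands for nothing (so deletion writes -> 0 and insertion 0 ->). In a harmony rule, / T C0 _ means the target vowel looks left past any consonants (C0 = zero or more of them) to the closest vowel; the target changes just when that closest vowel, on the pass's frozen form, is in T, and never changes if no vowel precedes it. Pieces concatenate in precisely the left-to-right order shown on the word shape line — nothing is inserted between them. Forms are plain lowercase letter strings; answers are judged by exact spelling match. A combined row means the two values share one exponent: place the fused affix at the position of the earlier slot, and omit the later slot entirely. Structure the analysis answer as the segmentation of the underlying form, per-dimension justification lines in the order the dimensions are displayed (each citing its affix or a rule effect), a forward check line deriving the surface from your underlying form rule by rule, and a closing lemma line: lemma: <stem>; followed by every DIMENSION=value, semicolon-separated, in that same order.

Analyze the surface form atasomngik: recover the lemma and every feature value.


underlying: at-asem-ngi-k
GRD=ak - signalled by the affix at-
SUR=pa - signalled by the affix -k
POLE=gu - signalled by the affix -ngi
check: atasemngik -> atasemngik -> atasomngik
lemma: asem; GRD=ak; SUR=pa; POLE=gu


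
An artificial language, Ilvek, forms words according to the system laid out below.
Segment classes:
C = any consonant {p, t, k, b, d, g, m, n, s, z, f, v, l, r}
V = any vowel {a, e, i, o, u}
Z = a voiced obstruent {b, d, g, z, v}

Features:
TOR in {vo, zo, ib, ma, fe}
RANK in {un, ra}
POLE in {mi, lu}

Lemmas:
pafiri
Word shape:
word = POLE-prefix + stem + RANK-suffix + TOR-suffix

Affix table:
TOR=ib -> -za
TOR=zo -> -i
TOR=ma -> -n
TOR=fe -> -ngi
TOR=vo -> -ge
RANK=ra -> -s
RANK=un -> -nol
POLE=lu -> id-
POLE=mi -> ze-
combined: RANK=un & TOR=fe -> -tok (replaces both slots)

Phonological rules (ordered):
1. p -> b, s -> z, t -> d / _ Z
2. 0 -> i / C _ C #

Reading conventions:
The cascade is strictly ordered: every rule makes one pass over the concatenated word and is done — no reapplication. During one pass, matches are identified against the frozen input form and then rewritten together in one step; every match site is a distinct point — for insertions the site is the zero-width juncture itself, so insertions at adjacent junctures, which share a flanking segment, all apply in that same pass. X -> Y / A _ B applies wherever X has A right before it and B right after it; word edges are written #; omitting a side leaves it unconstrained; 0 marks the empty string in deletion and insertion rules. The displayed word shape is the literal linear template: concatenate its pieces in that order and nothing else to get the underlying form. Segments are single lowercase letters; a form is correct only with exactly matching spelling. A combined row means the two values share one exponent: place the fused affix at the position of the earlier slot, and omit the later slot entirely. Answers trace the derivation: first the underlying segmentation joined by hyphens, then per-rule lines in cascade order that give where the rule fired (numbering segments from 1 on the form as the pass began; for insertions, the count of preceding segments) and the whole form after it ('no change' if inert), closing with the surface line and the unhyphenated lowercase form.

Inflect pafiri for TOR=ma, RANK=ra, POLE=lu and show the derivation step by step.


underlying: id-pafiri-s-n
1. p -> b, s -> z, t -> d / _ Z: no change
2. 0 -> i / C _ C #: inserts after position(s) 9: idpafirisin
surface: idpafirisin


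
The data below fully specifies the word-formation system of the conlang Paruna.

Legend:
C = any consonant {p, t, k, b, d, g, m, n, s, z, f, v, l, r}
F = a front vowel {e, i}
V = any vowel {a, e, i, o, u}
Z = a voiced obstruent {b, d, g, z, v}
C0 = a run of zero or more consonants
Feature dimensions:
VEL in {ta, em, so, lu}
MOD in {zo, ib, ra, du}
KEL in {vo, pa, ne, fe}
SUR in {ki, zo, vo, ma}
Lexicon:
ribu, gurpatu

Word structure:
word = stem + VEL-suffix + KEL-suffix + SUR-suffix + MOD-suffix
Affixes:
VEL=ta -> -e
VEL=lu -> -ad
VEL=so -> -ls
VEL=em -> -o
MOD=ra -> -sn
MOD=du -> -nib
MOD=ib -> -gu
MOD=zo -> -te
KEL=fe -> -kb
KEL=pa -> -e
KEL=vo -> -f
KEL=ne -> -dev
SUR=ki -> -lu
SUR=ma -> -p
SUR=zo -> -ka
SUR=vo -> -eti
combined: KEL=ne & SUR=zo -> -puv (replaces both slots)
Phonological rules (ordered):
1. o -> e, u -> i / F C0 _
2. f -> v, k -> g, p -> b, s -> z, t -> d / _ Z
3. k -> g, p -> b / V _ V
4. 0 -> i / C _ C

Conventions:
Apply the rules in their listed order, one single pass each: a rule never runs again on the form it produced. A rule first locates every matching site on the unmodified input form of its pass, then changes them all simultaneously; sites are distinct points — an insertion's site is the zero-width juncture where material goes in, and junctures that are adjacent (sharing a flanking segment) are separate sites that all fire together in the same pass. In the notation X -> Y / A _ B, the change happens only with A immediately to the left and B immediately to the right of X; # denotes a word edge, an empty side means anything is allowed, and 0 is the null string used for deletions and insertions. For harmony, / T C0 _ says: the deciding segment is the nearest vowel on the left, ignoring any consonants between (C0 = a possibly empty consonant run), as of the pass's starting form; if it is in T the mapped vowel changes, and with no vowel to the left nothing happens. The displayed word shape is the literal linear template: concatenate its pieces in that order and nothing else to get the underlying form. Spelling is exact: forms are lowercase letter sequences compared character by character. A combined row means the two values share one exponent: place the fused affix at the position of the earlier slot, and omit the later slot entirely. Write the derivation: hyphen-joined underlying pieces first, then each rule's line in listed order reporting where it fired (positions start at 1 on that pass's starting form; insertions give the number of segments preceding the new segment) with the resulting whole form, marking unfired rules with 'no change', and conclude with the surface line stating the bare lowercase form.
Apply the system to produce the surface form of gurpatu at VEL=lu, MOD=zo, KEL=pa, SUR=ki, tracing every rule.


underlying: gurpatu-ad-e-lu-te
1. o -> e, u -> i / F C0 _: fires at position(s) 12: gurpatuadelite
2. f -> v, k -> g, p -> b, s -> z, t -> d / _ Z: no change
3. k -> g, p -> b / V _ V: no change
4. 0 -> i / C _ C: inserts after position(s) 3: guripatuadelite
surface: guripatuadelite


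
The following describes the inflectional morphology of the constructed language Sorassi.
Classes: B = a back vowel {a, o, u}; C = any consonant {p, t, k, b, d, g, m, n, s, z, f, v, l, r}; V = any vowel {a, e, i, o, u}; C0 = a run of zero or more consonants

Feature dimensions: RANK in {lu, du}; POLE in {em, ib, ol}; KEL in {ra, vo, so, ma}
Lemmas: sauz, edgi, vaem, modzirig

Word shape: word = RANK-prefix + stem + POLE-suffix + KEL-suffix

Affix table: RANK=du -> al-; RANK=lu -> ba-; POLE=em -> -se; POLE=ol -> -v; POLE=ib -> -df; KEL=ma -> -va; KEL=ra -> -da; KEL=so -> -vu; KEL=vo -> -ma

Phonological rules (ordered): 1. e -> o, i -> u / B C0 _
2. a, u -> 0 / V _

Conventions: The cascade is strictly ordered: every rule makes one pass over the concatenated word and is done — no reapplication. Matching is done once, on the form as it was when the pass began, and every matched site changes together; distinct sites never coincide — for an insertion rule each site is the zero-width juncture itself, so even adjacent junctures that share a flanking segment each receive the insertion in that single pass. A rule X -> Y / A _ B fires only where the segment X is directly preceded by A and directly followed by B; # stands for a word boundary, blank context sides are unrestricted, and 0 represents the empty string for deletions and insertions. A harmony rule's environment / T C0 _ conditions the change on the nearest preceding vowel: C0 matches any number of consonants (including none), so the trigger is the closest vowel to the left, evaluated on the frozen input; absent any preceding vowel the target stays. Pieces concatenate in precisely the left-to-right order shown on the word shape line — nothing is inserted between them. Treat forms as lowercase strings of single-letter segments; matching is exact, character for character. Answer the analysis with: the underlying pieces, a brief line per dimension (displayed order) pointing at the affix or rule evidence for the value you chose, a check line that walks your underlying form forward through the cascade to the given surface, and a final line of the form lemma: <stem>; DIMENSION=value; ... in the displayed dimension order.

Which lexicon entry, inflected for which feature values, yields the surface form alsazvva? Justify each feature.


underlying: al-sauz-v-va
RANK=du - signalled by the affix al-
POLE=ol - signalled by the affix -v
KEL=ma - signalled by the affix -va
check: alsauzvva -> alsauzvva -> alsazvva
lemma: sauz; RANK=du; POLE=ol; KEL=ma


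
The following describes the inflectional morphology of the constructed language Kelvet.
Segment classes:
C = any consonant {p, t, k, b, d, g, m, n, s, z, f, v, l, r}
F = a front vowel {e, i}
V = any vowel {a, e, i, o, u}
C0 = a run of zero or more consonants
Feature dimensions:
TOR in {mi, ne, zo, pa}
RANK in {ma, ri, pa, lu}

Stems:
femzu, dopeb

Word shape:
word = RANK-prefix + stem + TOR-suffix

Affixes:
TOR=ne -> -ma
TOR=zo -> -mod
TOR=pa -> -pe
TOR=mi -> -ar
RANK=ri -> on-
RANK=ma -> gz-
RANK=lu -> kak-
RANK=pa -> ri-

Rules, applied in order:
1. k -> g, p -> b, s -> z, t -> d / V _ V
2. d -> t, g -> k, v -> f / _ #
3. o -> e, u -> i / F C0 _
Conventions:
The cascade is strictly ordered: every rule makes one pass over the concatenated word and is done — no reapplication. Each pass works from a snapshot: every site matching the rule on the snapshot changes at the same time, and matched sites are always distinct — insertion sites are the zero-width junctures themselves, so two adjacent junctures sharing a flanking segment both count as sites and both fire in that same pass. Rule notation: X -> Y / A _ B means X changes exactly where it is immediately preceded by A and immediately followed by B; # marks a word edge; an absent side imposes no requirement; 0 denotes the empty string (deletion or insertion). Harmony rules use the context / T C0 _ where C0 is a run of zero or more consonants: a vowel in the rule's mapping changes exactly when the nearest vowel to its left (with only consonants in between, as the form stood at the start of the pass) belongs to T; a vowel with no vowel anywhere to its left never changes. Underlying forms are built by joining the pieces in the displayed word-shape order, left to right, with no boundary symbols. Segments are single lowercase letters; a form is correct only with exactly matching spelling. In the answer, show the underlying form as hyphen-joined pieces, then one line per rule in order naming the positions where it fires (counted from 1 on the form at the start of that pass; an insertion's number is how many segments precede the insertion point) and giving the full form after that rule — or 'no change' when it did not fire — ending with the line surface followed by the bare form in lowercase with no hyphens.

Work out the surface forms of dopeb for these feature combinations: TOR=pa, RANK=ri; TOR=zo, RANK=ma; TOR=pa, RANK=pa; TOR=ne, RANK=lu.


cell TOR=pa, RANK=ri:
underlying: on-dopeb-pe
1. k -> g, p -> b, s -> z, t -> d / V _ V: fires at position(s) 5: ondobebpe
2. d -> t, g -> k, v -> f / _ #: no change
3. o -> e, u -> i / F C0 _: no change
surface: ondobebpe

cell TOR=zo, RANK=ma:
underlying: gz-dopeb-mod
1. k -> g, p -> b, s -> z, t -> d / V _ V: fires at position(s) 5: gzdobebmod
2. d -> t, g -> k, v -> f / _ #: fires at position(s) 10: gzdobebmot
3. o -> e, u -> i / F C0 _: fires at position(s) 9: gzdobebmet
surface: gzdobebmet

cell TOR=pa, RANK=pa:
underlying: ri-dopeb-pe
1. k -> g, p -> b, s -> z, t -> d / V _ V: fires at position(s) 5: ridobebpe
2. d -> t, g -> k, v -> f / _ #: no change
3. o -> e, u -> i / F C0 _: fires at position(s) 4: ridebebpe
surface: ridebebpe

cell TOR=ne, RANK=lu:
underlying: kak-dopeb-ma
1. k -> g, p -> b, s -> z, t -> d / V _ V: fires at position(s) 6: kakdobebma
2. d -> t, g -> k, v -> f / _ #: no change
3. o -> e, u -> i / F C0 _: no change
surface: kakdobebma


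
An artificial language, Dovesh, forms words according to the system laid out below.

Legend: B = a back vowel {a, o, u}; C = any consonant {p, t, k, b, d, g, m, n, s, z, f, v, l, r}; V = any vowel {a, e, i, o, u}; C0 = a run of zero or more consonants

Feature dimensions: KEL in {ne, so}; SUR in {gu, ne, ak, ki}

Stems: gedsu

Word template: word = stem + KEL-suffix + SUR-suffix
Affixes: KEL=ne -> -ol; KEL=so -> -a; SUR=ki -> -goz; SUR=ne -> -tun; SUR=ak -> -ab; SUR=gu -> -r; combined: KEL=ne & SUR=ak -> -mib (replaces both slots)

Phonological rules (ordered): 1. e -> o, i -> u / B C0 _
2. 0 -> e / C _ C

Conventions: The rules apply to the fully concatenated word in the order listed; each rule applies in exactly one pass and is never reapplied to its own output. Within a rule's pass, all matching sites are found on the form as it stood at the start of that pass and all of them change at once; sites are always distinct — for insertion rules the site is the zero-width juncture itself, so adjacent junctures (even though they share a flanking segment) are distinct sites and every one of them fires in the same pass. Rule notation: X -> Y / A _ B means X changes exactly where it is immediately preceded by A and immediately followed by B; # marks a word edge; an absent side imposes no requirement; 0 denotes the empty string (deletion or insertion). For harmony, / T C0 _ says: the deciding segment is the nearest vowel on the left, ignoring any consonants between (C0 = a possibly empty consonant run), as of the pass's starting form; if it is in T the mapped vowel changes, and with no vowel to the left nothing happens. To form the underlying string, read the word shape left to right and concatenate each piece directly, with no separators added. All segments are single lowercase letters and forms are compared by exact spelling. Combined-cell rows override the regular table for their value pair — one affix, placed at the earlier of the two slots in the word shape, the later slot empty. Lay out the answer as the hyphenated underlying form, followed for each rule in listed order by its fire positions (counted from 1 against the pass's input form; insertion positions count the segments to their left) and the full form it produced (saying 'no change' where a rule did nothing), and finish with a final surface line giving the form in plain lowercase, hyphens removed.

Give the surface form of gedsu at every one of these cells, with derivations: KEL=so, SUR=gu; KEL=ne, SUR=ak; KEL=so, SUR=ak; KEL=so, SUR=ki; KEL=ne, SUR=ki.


cell KEL=so, SUR=gu:
underlying: gedsu-a-r
1. e -> o, i -> u / B C0 _: no change
2. 0 -> e / C _ C: inserts after position(s) 3: gedesuar
surface: gedesuar

cell KEL=ne, SUR=ak:
underlying: gedsu-mib
1. e -> o, i -> u / B C0 _: fires at position(s) 7: gedsumub
2. 0 -> e / C _ C: inserts after position(s) 3: gedesumub
surface: gedesumub

cell KEL=so, SUR=ak:
underlying: gedsu-a-ab
1. e -> o, i -> u / B C0 _: no change
2. 0 -> e / C _ C: inserts after position(s) 3: gedesuaab
surface: gedesuaab

cell KEL=so, SUR=ki:
underlying: gedsu-a-goz
1. e -> o, i -> u / B C0 _: no change
2. 0 -> e / C _ C: inserts after position(s) 3: gedesuagoz
surface: gedesuagoz

cell KEL=ne, SUR=ki:
underlying: gedsu-ol-goz
1. e -> o, i -> u / B C0 _: no change
2. 0 -> e / C _ C: inserts after position(s) 3, 7: gedesuolegoz
surface: gedesuolegoz


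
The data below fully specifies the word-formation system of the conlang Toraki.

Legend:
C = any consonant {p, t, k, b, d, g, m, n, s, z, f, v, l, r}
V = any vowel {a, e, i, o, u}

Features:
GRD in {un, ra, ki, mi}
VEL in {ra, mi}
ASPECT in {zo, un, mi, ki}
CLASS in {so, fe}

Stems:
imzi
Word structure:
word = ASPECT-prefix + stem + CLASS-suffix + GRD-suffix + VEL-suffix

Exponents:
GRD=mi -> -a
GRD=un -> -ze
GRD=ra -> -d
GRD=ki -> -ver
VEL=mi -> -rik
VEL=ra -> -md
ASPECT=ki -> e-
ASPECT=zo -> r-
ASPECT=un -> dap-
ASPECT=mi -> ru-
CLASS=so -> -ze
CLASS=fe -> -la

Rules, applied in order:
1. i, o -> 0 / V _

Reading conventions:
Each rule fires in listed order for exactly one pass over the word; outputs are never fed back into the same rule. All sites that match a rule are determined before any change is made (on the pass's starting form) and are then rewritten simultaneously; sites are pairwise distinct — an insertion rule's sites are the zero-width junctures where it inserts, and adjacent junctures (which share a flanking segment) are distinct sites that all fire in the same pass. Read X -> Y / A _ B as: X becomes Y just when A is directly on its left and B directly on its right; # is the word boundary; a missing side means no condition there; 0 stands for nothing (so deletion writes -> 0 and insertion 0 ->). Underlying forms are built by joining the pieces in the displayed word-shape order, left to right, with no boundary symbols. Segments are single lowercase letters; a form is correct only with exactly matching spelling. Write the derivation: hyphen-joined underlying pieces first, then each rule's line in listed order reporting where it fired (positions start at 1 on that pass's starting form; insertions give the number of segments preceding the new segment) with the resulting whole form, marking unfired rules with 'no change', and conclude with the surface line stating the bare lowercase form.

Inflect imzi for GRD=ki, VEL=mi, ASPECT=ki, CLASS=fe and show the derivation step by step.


underlying: e-imzi-la-ver-rik
1. i, o -> 0 / V _: fires at position(s) 2: emzilaverrik
surface: emzilaverrik


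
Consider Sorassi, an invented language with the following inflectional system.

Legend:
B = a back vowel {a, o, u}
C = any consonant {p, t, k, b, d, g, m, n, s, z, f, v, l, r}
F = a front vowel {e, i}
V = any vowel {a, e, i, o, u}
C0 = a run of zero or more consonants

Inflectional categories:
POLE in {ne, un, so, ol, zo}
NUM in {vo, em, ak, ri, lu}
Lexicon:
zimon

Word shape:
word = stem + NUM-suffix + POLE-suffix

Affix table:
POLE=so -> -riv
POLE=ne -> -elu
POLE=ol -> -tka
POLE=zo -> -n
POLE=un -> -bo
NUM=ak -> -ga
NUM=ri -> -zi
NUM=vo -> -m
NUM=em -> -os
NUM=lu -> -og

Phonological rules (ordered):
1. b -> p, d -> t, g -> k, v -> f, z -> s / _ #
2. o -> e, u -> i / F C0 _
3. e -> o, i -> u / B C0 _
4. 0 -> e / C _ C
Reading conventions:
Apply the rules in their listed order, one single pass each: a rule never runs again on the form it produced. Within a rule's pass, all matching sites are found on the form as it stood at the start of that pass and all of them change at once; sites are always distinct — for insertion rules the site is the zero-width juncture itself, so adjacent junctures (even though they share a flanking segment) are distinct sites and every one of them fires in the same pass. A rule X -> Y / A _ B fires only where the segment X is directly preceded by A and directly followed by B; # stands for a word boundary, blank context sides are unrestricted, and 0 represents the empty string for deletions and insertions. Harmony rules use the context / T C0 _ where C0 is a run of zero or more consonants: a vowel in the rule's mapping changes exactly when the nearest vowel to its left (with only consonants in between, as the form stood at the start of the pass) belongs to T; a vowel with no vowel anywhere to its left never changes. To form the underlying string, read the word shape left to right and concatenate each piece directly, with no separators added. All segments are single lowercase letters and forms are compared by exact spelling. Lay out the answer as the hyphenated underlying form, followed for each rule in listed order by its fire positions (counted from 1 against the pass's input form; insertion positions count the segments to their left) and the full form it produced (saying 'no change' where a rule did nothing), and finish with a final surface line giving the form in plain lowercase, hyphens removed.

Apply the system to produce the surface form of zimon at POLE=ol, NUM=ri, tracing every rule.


underlying: zimon-zi-tka
1. b -> p, d -> t, g -> k, v -> f, z -> s / _ #: no change
2. o -> e, u -> i / F C0 _: fires at position(s) 4: zimenzitka
3. e -> o, i -> u / B C0 _: no change
4. 0 -> e / C _ C: inserts after position(s) 5, 8: zimeneziteka
surface: zimeneziteka


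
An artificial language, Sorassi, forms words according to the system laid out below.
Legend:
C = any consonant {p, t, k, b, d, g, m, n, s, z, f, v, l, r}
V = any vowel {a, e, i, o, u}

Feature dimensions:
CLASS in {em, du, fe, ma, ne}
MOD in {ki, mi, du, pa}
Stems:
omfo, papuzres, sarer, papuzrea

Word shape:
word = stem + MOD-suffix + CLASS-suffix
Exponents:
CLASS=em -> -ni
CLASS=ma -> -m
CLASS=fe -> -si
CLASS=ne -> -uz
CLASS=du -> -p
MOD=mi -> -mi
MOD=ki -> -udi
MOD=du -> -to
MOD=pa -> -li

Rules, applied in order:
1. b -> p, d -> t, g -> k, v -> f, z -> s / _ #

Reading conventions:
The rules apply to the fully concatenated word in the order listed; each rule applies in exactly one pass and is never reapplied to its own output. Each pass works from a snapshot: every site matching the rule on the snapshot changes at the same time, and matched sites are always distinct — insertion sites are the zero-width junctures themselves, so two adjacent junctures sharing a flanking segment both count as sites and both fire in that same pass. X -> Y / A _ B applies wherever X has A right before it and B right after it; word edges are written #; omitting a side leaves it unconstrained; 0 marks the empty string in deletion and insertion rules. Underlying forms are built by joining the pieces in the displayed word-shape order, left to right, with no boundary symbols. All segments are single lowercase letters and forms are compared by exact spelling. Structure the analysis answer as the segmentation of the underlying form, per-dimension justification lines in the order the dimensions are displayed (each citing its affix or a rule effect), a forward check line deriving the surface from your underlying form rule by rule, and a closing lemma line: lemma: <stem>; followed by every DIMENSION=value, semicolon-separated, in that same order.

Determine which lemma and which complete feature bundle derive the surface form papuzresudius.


underlying: papuzres-udi-uz
CLASS=ne - signalled by the affix -uz
MOD=ki - signalled by the affix -udi
check: papuzresudiuz -> papuzresudius
lemma: papuzres; CLASS=ne; MOD=ki


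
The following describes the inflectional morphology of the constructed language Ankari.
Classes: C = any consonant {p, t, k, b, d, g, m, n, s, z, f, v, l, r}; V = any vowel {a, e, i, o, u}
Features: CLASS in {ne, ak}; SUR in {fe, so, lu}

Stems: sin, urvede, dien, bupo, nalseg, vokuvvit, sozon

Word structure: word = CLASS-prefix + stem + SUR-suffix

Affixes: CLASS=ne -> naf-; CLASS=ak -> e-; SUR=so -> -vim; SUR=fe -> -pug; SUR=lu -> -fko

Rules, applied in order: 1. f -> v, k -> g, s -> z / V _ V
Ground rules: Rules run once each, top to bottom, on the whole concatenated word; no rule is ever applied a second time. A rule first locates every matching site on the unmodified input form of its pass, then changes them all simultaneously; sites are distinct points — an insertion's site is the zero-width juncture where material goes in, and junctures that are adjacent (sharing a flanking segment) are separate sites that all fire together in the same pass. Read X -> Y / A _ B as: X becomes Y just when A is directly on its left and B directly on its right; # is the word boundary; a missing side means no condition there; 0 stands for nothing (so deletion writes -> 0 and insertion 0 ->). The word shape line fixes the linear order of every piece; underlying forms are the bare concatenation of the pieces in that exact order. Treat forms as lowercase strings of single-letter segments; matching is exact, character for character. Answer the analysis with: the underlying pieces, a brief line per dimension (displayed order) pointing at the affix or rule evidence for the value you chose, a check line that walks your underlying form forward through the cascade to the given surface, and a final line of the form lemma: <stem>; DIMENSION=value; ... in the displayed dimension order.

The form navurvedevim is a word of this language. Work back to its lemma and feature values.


underlying: naf-urvede-vim
CLASS=ne - signalled by the affix naf-
SUR=so - signalled by the affix -vim
check: nafurvedevim -> navurvedevim
lemma: urvede; CLASS=ne; SUR=so


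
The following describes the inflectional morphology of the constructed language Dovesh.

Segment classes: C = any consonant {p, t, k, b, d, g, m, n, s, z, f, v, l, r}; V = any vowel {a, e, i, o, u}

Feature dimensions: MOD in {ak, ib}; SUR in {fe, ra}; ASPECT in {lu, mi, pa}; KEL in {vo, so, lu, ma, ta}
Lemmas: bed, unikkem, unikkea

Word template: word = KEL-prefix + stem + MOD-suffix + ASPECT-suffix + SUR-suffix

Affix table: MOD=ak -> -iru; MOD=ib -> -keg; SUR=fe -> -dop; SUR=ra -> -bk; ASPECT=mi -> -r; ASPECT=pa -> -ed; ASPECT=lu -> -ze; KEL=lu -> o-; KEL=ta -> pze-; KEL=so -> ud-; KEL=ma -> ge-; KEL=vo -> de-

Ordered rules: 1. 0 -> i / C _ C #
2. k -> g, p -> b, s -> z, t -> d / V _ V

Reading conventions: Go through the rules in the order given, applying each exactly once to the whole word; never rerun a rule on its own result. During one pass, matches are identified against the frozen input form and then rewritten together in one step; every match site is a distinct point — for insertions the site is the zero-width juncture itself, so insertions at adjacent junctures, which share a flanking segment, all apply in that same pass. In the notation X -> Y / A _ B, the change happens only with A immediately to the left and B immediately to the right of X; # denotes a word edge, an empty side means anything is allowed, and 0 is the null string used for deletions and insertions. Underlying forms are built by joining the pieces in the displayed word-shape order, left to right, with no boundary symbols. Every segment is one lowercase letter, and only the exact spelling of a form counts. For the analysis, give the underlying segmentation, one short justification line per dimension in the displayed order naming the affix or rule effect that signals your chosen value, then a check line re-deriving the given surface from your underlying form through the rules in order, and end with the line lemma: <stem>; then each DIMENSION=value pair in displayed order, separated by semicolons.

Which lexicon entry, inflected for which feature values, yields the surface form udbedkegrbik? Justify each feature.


underlying: ud-bed-keg-r-bk
MOD=ib - signalled by the affix -keg
SUR=ra - signalled by the affix -bk
ASPECT=mi - signalled by the affix -r
KEL=so - signalled by the affix ud-
check: udbedkegrbk -> udbedkegrbik -> udbedkegrbik
lemma: bed; MOD=ib; SUR=ra; ASPECT=mi; KEL=so


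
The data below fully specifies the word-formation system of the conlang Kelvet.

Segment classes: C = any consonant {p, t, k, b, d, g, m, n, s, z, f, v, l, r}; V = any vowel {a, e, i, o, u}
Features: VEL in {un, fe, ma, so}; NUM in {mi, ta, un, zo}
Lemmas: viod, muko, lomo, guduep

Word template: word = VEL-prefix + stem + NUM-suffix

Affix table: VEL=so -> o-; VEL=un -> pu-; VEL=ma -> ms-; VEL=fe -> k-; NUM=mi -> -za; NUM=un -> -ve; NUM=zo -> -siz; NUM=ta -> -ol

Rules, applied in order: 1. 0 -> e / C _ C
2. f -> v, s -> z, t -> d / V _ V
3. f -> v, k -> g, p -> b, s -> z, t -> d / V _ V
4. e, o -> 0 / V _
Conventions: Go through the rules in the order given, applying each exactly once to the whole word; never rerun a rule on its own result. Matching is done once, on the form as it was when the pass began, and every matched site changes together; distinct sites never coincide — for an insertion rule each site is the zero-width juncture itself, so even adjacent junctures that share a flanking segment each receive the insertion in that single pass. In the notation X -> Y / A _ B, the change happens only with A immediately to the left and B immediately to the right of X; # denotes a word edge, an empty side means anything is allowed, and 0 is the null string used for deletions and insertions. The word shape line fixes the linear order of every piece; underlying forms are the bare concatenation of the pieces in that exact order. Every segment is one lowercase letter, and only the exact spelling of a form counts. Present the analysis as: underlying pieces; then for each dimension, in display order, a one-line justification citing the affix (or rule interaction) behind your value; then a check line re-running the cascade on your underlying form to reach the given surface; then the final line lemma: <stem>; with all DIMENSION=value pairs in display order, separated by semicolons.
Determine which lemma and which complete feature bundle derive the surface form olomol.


underlying: o-lomo-ol
VEL=so - signalled by the affix o-
NUM=ta - signalled by the affix -ol
check: olomool -> olomool -> olomool -> olomool -> olomol
lemma: lomo; VEL=so; NUM=ta


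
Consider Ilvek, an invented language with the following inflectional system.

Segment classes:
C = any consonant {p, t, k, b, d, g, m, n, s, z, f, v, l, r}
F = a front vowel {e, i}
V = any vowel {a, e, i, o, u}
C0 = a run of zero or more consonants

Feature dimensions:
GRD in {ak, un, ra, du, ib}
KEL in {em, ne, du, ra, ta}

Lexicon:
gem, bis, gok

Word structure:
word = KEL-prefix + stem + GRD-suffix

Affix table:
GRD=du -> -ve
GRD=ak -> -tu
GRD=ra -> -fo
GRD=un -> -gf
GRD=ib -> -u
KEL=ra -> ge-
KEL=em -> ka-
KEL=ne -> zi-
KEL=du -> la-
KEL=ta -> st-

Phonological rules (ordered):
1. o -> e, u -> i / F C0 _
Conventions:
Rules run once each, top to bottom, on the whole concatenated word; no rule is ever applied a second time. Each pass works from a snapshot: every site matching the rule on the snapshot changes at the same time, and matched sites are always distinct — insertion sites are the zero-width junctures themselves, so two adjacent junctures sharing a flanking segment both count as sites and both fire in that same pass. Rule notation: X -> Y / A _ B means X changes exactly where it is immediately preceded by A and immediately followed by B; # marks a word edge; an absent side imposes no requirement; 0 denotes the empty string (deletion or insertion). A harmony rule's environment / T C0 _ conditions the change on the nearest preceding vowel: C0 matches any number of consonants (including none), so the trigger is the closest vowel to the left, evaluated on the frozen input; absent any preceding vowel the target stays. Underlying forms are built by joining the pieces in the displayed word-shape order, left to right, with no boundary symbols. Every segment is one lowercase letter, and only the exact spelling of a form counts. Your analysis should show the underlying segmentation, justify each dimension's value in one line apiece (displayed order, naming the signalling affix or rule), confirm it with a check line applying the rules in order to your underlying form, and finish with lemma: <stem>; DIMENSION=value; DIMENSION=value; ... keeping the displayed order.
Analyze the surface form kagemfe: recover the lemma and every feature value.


underlying: ka-gem-fo
GRD=ra - signalled by the affix -fo
KEL=em - signalled by the affix ka-
check: kagemfo -> kagemfe
lemma: gem; GRD=ra; KEL=em


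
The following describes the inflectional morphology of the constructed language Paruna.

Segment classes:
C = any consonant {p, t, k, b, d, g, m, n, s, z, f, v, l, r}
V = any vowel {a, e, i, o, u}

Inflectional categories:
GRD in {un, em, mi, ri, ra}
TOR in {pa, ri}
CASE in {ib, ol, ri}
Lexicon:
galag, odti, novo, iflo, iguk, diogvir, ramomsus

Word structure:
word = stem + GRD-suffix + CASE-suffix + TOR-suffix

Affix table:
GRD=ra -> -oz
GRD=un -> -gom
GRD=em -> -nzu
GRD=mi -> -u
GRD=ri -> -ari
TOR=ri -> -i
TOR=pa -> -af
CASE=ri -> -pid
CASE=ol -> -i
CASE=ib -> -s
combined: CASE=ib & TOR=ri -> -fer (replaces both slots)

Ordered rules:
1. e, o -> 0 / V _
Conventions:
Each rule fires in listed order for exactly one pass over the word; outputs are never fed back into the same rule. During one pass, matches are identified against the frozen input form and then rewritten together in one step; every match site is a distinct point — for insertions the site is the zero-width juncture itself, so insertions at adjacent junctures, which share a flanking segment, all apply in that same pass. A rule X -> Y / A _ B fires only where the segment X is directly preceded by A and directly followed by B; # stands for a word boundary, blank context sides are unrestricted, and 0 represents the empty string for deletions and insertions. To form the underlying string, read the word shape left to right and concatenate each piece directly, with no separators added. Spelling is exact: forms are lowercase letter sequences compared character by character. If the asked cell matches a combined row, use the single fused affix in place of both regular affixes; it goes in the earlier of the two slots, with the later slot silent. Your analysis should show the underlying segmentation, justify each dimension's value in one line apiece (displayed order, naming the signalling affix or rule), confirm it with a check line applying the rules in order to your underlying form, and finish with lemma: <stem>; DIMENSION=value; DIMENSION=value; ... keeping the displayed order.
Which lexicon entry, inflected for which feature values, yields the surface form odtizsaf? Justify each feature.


underlying: odti-oz-s-af
GRD=ra - signalled by the affix -oz
TOR=pa - signalled by the affix -af
CASE=ib - signalled by the affix -s
check: odtiozsaf -> odtizsaf
lemma: odti; GRD=ra; TOR=pa; CASE=ib


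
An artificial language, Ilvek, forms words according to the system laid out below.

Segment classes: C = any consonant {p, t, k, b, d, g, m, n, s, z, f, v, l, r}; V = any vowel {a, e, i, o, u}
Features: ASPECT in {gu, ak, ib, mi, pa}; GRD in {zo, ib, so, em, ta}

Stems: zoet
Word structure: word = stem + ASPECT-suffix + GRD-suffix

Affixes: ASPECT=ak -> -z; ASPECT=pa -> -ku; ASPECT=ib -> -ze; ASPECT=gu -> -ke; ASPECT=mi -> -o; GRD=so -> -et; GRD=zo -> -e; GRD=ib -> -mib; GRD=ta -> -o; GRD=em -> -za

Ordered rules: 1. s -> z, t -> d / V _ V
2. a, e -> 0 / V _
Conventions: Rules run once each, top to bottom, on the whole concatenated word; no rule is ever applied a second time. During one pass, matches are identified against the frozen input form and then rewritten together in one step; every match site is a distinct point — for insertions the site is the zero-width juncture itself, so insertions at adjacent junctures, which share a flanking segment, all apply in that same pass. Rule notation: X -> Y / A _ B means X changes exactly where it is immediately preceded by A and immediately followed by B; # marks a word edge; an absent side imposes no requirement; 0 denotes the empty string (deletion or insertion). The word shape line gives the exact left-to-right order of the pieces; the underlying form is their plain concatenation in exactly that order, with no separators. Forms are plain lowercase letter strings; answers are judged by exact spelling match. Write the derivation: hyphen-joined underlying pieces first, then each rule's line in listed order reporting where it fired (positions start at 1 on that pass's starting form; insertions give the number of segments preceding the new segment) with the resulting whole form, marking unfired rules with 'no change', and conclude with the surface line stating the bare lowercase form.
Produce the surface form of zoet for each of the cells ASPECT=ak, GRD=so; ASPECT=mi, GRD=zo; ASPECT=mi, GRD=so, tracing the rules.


cell ASPECT=ak, GRD=so:
underlying: zoet-z-et
1. s -> z, t -> d / V _ V: no change
2. a, e -> 0 / V _: fires at position(s) 3: zotzet
surface: zotzet

cell ASPECT=mi, GRD=zo:
underlying: zoet-o-e
1. s -> z, t -> d / V _ V: fires at position(s) 4: zoedoe
2. a, e -> 0 / V _: fires at position(s) 3, 6: zodo
surface: zodo

cell ASPECT=mi, GRD=so:
underlying: zoet-o-et
1. s -> z, t -> d / V _ V: fires at position(s) 4: zoedoet
2. a, e -> 0 / V _: fires at position(s) 3, 6: zodot
surface: zodot
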